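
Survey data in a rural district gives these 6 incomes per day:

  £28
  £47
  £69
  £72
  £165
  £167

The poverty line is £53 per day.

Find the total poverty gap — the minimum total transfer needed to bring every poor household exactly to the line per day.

Poor units: £28, £47 (q = 2 of N = 6).
Individual gaps: 53−28 = 25; 53−47 = 6.
Aggregate gap = £31.

£31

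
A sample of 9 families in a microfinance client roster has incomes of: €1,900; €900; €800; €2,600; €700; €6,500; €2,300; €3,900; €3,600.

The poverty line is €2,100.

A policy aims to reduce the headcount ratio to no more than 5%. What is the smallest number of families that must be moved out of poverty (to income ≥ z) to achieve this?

Currently q = 4 of N = 9 are below the line (H = 0.444).
A headcount ratio of at most 5% allows at most ⌊0.05 × 9⌋ = 0 poor families.
So at least 4 − 0 = 4 must be lifted.

4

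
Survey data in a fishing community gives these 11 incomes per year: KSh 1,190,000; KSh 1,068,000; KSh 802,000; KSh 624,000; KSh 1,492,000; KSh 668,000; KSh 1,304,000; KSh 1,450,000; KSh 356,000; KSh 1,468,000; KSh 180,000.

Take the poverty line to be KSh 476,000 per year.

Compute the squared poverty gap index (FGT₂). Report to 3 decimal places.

0.041

Poor units: KSh 180,000, KSh 356,000 (q = 2 of N = 11).
Normalized shortfalls: (476000−180000)/476000 = 0.6218; (476000−356000)/476000 = 0.2521.
Squared: 0.3867; 0.0636.
Sum = 0.450251; P₂ = 0.450251 / 11 = 0.041.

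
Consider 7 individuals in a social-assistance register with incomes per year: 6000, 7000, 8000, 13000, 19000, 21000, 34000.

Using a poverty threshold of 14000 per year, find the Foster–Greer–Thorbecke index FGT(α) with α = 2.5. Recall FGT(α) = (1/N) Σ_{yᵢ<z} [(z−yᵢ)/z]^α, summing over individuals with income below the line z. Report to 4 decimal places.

Poor units: 6000, 7000, 8000, 13000 (q = 4 of N = 7).
Relative gaps: (14000−6000)/14000 = 0.5714; (14000−7000)/14000 = 0.5000; (14000−8000)/14000 = 0.4286; (14000−13000)/14000 = 0.0714.
Raised to α = 2.5: 0.24683; 0.17678; 0.12024; 0.00136.
Sum = 0.545217; FGT(2.5) = 0.545217 / 7 = 0.0779.

0.0779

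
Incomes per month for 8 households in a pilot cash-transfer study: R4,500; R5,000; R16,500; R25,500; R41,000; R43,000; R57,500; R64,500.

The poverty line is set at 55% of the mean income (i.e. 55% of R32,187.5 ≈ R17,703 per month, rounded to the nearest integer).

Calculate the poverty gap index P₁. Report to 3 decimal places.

Poor units: R4,500, R5,000, R16,500 (q = 3 of N = 8).
Gap ratios (z−y)/z: (17703−4500)/17703 = 0.7458; (17703−5000)/17703 = 0.7176; (17703−16500)/17703 = 0.0680.
Σ = 1.531322. Dividing by the full population N = 8 gives P₁ = 0.191.

0.191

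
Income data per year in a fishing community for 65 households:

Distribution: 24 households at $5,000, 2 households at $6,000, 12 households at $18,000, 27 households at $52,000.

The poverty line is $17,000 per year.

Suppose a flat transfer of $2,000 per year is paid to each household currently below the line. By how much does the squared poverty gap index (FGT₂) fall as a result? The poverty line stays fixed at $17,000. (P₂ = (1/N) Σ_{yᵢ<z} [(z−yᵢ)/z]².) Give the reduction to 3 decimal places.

0.060

Before: below the line — 24×$5,000, 2×$6,000; squared poverty gap index (FGT₂) = 0.19686.
After the $2,000 transfer: below the line — 24×$7,000, 2×$8,000; squared poverty gap index (FGT₂) = 0.13639.
Reduction = 0.19686 − 0.13639 = 0.060.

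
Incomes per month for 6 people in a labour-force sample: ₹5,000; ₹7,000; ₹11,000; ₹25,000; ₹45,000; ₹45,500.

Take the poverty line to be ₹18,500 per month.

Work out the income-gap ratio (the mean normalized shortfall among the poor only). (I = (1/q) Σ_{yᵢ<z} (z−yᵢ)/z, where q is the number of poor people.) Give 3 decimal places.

0.586

Poor units: ₹5,000, ₹7,000, ₹11,000 (q = 3 of N = 6).
Shortfall ratios (z−y)/z: 0.7297, 0.6216, 0.4054; sum = 1.756757.
I averages over the q = 3 poor units only: 1.756757 / 3 = 0.586.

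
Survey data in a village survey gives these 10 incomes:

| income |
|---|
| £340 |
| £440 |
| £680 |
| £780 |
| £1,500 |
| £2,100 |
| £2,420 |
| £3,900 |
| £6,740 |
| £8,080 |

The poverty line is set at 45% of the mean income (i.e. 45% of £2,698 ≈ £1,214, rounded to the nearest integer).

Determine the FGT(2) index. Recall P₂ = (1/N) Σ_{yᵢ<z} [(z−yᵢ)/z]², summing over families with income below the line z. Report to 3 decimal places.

Below z: £340, £440, £680, £780 (q = 4 of N = 10).
Gap ratios (z−y)/z: (1214−340)/1214 = 0.7199; (1214−440)/1214 = 0.6376; (1214−680)/1214 = 0.4399; (1214−780)/1214 = 0.3575.
Squared: 0.5183; 0.4065; 0.1935; 0.1278.
Sum = 1.246077; P₂ = 1.246077 / 10 = 0.125.

0.125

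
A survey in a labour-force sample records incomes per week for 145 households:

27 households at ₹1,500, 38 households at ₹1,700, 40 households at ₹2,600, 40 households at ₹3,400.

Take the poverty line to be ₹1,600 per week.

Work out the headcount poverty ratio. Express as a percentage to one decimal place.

18.6%

27 of the 145 households have income below ₹1,600.
H = 27/145 = 18.6%.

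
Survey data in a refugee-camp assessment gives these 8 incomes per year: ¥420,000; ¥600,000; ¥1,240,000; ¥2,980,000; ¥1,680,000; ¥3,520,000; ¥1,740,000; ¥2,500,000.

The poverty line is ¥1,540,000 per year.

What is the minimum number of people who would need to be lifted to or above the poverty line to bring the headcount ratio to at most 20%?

2

Currently q = 3 of N = 8 are below the line (H = 0.375).
A headcount ratio of at most 20% allows at most ⌊0.20 × 8⌋ = 1 poor people.
So at least 3 − 1 = 2 must be lifted.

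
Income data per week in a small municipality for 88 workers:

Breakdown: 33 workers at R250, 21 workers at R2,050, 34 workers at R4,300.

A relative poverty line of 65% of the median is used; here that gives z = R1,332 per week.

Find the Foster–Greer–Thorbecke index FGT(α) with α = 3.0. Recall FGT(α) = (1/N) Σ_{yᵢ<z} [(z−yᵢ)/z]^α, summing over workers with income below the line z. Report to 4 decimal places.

0.2010

Poor units: 33×R250 (q = 33 of N = 88).
Shortfall ratios: (1332−250)/1332 = 0.8123 (×33).
Raised to α = 3.0: 0.53601 (×33).
Sum = 17.688176; FGT(3.0) = 17.688176 / 88 = 0.2010.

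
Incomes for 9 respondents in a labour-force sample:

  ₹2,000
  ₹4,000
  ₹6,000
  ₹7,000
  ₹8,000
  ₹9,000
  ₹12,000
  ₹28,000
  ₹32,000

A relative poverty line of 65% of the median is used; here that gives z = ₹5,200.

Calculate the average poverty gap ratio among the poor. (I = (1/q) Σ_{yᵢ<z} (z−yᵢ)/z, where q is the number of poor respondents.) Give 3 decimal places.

Poor units: ₹2,000, ₹4,000 (q = 2 of N = 9).
Relative gaps: 0.6154, 0.2308; sum = 0.846154.
I averages over the q = 2 poor units only: 0.846154 / 2 = 0.423.

0.423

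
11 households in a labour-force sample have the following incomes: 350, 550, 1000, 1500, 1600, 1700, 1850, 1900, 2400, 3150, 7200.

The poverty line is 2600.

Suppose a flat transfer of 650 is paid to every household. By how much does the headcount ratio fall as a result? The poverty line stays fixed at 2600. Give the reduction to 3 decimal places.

Before: below the line — 350, 550, 1000, 1500, 1600, 1700, 1850, 1900, 2400; headcount ratio = 0.81818.
After the 650 transfer: below the line — 1000, 1200, 1650, 2150, 2250, 2350, 2500, 2550; headcount ratio = 0.72727.
Reduction = 0.81818 − 0.72727 = 0.091.

0.091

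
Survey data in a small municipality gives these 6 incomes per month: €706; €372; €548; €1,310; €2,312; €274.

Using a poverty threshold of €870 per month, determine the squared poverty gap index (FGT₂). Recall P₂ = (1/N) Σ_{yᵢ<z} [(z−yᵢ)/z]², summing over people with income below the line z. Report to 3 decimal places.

Incomes under z: €274, €372, €548, €706 (q = 4 of N = 6).
Gap ratios (z−y)/z: (870−274)/870 = 0.6851; (870−372)/870 = 0.5724; (870−548)/870 = 0.3701; (870−706)/870 = 0.1885.
Squared: 0.4693; 0.3277; 0.1370; 0.0355.
Sum = 0.969481; P₂ = 0.969481 / 6 = 0.162.

0.162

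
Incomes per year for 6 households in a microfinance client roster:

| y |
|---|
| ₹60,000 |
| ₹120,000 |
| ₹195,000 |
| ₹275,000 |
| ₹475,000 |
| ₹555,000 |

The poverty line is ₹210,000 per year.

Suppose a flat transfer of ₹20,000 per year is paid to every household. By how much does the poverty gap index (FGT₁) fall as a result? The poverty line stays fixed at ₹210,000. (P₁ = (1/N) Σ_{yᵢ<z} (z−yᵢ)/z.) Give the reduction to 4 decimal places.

0.0437

Before: below the line — ₹60,000, ₹120,000, ₹195,000; poverty gap index (FGT₁) = 0.202381.
After the ₹20,000 transfer: below the line — ₹80,000, ₹140,000; poverty gap index (FGT₁) = 0.158730.
Reduction = 0.202381 − 0.158730 = 0.0437.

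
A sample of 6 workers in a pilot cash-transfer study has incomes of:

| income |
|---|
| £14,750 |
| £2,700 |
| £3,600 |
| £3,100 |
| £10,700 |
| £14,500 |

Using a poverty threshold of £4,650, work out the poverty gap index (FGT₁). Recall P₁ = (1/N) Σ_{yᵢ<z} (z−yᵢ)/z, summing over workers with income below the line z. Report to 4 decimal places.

0.1631

Incomes under z: £2,700, £3,100, £3,600 (q = 3 of N = 6).
Shortfall ratios: (4650−2700)/4650 = 0.4194; (4650−3100)/4650 = 0.3333; (4650−3600)/4650 = 0.2258.
Σ = 0.978495. Dividing by the full population N = 6 gives P₁ = 0.1631.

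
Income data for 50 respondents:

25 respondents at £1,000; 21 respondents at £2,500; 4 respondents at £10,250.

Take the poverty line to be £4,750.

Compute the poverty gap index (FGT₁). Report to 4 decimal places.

Below the line: 25×£1,000, 21×£2,500 (q = 46 of N = 50).
Relative gaps: (4750−1000)/4750 = 0.7895 (×25); (4750−2500)/4750 = 0.4737 (×21).
Σ = 29.684211. Dividing by the full population N = 50 gives P₁ = 0.5937.

0.5937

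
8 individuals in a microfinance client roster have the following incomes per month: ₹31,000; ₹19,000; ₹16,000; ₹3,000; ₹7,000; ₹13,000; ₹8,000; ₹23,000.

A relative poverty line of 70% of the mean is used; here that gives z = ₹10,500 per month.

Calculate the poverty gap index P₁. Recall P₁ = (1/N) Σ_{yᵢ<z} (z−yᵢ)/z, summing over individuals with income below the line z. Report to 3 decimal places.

0.161

Below z: ₹3,000, ₹7,000, ₹8,000 (q = 3 of N = 8).
Gap ratios (z−y)/z: (10500−3000)/10500 = 0.7143; (10500−7000)/10500 = 0.3333; (10500−8000)/10500 = 0.2381.
Sum of shortfalls = 1.285714; P₁ averages over all N: 1.285714 / 8 = 0.161.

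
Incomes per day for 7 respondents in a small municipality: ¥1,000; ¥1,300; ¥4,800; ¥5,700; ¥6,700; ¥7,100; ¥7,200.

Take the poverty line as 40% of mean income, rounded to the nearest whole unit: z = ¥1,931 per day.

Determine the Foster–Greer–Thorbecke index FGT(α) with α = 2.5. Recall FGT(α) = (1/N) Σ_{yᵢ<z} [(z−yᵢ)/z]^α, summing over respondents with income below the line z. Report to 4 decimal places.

0.0318

Incomes under z: ¥1,000, ¥1,300 (q = 2 of N = 7).
Relative gaps: (1931−1000)/1931 = 0.4821; (1931−1300)/1931 = 0.3268.
Raised to α = 2.5: 0.16141; 0.06104.
Sum = 0.222446; FGT(2.5) = 0.222446 / 7 = 0.0318.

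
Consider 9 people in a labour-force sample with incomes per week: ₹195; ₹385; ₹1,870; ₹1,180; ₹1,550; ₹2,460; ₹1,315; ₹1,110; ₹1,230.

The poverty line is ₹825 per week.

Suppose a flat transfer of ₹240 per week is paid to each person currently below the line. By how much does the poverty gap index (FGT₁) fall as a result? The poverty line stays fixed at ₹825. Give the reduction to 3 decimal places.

Before: below the line — ₹195, ₹385; poverty gap index (FGT₁) = 0.14411.
After the ₹240 transfer: below the line — ₹435, ₹625; poverty gap index (FGT₁) = 0.07946.
Reduction = 0.14411 − 0.07946 = 0.065.

0.065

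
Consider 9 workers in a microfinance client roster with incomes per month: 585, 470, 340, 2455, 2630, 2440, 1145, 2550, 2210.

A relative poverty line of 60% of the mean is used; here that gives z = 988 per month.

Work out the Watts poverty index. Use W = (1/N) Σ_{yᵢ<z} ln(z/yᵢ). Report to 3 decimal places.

Below z: 340, 470, 585 (q = 3 of N = 9).
Log shortfalls: ln(988/340) = 1.0667; ln(988/470) = 0.7430; ln(988/585) = 0.5241.
W = 2.333758 / 9 = 0.259.

0.259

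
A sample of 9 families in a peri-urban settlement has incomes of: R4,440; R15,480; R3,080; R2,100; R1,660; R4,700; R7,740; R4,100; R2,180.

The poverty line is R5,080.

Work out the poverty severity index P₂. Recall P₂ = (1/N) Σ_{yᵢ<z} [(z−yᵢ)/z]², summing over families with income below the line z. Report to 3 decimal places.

Poor units: R1,660, R2,100, R2,180, R3,080, R4,100, R4,440, R4,700 (q = 7 of N = 9).
Gap ratios (z−y)/z: (5080−1660)/5080 = 0.6732; (5080−2100)/5080 = 0.5866; (5080−2180)/5080 = 0.5709; (5080−3080)/5080 = 0.3937; (5080−4100)/5080 = 0.1929; (5080−4440)/5080 = 0.1260; (5080−4700)/5080 = 0.0748.
Squared: 0.4532; 0.3441; 0.3259; 0.1550; 0.0372; 0.0159; 0.0056.
Sum = 1.336924; P₂ = 1.336924 / 9 = 0.149.

0.149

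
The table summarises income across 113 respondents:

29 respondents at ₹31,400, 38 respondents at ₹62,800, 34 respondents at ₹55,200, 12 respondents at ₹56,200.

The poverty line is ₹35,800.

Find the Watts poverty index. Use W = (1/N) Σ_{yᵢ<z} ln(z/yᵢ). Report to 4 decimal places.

Below z: 29×₹31,400 (q = 29 of N = 113).
Log shortfalls: ln(35800/31400) = 0.1311 (×29).
W = 3.803060 / 113 = 0.0337.

0.0337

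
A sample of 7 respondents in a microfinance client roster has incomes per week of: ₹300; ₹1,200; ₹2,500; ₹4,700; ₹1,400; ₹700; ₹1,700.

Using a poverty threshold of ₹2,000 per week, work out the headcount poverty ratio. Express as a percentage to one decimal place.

71.4%

5 of the 7 respondents have income below ₹2,000.
H = 5/7 = 71.4%.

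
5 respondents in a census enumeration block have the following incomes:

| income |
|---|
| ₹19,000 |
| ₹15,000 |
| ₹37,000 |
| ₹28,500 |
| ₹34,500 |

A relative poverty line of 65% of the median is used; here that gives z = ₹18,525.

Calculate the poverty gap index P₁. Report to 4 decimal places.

0.0381

Incomes under z: ₹15,000 (q = 1 of N = 5).
Shortfall ratios: (18525−15000)/18525 = 0.1903.
Σ = 0.190283. Dividing by the full population N = 5 gives P₁ = 0.0381.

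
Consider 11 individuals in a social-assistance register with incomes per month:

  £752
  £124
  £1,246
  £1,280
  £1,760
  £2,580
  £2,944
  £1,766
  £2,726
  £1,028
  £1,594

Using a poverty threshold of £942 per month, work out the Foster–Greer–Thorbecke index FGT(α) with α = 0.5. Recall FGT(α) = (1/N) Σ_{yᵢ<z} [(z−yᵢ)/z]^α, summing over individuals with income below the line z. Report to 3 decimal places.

0.126

Below the line: £124, £752 (q = 2 of N = 11).
Relative gaps: (942−124)/942 = 0.8684; (942−752)/942 = 0.2017.
Raised to α = 0.5: 0.93186; 0.44911.
Sum = 1.380970; FGT(0.5) = 1.380970 / 11 = 0.126.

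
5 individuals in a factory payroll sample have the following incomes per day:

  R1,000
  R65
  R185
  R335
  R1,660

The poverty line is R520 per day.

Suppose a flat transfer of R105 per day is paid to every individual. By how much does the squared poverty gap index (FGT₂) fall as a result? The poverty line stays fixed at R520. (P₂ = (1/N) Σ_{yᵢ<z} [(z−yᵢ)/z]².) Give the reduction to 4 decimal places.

0.1270

Before: below the line — R65, R185, R335; squared poverty gap index (FGT₂) = 0.261446.
After the R105 transfer: below the line — R170, R290, R440; squared poverty gap index (FGT₂) = 0.134467.
Reduction = 0.261446 − 0.134467 = 0.1270.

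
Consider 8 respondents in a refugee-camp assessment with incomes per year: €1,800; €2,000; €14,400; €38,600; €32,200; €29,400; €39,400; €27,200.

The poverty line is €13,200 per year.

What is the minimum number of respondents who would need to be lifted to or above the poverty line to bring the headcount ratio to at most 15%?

2 of the 8 respondents are poor, so H = 2/8 = 0.250.
A headcount ratio of at most 15% allows at most ⌊0.15 × 8⌋ = 1 poor respondents.
So at least 2 − 1 = 1 must be lifted.

1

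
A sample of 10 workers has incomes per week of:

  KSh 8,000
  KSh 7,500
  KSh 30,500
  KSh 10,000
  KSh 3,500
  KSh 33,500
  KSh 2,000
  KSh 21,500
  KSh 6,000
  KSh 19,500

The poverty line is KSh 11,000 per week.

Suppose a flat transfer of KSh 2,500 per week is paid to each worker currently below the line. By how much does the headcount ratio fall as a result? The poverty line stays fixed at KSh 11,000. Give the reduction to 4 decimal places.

Before: below the line — KSh 2,000, KSh 3,500, KSh 6,000, KSh 7,500, KSh 8,000, KSh 10,000; headcount ratio = 0.600000.
After the KSh 2,500 transfer: below the line — KSh 4,500, KSh 6,000, KSh 8,500, KSh 10,000, KSh 10,500; headcount ratio = 0.500000.
Reduction = 0.600000 − 0.500000 = 0.1000.

0.1000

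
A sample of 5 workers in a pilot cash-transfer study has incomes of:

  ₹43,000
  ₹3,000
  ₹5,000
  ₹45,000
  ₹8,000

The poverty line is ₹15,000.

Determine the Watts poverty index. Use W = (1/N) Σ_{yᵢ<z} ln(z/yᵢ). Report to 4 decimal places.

Below z: ₹3,000, ₹5,000, ₹8,000 (q = 3 of N = 5).
ln(z/y) terms: ln(15000/3000) = 1.6094; ln(15000/5000) = 1.0986; ln(15000/8000) = 0.6286.
W = 3.336659 / 5 = 0.6673.

0.6673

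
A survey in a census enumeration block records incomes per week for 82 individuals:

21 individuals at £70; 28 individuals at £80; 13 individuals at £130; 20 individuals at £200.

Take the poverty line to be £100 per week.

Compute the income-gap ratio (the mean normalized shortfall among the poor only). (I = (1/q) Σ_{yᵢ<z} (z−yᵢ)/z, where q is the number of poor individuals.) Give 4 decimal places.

Below z: 21×£70, 28×£80 (q = 49 of N = 82).
Shortfall ratios (z−y)/z: 0.3000 (×21), 0.2000 (×28); sum = 11.900000.
I averages over the q = 49 poor units only: 11.900000 / 49 = 0.2429.

0.2429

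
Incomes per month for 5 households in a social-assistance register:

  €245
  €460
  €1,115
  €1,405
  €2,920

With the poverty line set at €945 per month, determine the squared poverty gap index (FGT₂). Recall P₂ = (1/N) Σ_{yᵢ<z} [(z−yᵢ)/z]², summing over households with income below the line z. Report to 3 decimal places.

0.162

Incomes under z: €245, €460 (q = 2 of N = 5).
Shortfall ratios: (945−245)/945 = 0.7407; (945−460)/945 = 0.5132.
Squared: 0.5487; 0.2634.
Sum = 0.812099; P₂ = 0.812099 / 5 = 0.162.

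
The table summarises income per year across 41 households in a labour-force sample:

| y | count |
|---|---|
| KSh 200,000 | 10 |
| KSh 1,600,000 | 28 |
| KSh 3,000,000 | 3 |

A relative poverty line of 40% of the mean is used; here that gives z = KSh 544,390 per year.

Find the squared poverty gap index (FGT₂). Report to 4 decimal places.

0.0976

Poor units: 10×KSh 200,000 (q = 10 of N = 41).
Gap ratios (z−y)/z: (544390−200000)/544390 = 0.6326 (×10).
Squared: 0.4002 (×10).
Sum = 4.002034; P₂ = 4.002034 / 41 = 0.0976.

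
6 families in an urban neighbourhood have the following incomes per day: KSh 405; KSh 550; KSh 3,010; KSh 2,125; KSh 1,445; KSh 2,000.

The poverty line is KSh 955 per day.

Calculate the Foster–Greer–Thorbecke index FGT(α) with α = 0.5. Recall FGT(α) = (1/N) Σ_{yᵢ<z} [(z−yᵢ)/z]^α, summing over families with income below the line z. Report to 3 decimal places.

Incomes under z: KSh 405, KSh 550 (q = 2 of N = 6).
Shortfall ratios: (955−405)/955 = 0.5759; (955−550)/955 = 0.4241.
Raised to α = 0.5: 0.75889; 0.65122.
Sum = 1.410109; FGT(0.5) = 1.410109 / 6 = 0.235.

0.235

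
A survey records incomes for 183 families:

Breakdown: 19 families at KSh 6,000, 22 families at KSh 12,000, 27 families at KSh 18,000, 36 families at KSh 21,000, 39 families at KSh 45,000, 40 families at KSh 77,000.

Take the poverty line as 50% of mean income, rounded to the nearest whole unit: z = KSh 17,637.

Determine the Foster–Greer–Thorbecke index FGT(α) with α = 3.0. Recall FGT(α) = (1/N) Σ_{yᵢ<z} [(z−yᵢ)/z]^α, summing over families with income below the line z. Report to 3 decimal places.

0.034

Below z: 19×KSh 6,000, 22×KSh 12,000 (q = 41 of N = 183).
Relative gaps: (17637−6000)/17637 = 0.6598 (×19); (17637−12000)/17637 = 0.3196 (×22).
Raised to α = 3.0: 0.28724 (×19); 0.03265 (×22).
Sum = 6.175889; FGT(3.0) = 6.175889 / 183 = 0.034.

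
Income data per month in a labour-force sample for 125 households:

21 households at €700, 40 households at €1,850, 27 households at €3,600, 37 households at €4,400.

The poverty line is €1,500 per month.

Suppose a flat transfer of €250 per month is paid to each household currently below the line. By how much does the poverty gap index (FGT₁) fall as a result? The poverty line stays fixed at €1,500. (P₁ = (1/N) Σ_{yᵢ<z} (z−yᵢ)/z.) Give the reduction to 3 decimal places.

0.028

Before: below the line — 21×€700; poverty gap index (FGT₁) = 0.08960.
After the €250 transfer: below the line — 21×€950; poverty gap index (FGT₁) = 0.06160.
Reduction = 0.08960 − 0.06160 = 0.028.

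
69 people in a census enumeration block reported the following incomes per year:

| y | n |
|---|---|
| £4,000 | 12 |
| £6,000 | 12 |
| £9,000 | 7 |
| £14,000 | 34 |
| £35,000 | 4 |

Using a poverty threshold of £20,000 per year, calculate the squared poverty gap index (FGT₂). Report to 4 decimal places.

0.2716

Below z: 12×£4,000, 12×£6,000, 7×£9,000, 34×£14,000 (q = 65 of N = 69).
Shortfall ratios: (20000−4000)/20000 = 0.8000 (×12); (20000−6000)/20000 = 0.7000 (×12); (20000−9000)/20000 = 0.5500 (×7); (20000−14000)/20000 = 0.3000 (×34).
Squared: 0.6400 (×12); 0.4900 (×12); 0.3025 (×7); 0.0900 (×34).
Sum = 18.737500; P₂ = 18.737500 / 69 = 0.2716.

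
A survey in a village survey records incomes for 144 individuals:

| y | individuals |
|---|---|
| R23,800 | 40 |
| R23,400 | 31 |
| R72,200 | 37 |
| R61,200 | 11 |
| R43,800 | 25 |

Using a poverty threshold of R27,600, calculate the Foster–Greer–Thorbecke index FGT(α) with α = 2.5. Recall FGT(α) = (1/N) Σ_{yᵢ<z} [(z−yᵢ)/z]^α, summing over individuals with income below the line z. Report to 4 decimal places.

0.0039

Incomes under z: 31×R23,400, 40×R23,800 (q = 71 of N = 144).
Normalized shortfalls: (27600−23400)/27600 = 0.1522 (×31); (27600−23800)/27600 = 0.1377 (×40).
Raised to α = 2.5: 0.00903 (×31); 0.00703 (×40).
Sum = 0.561385; FGT(2.5) = 0.561385 / 144 = 0.0039.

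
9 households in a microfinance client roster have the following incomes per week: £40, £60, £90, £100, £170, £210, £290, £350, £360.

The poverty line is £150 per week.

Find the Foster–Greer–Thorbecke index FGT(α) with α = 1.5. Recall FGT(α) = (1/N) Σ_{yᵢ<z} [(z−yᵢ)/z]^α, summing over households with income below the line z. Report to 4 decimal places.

Incomes under z: £40, £60, £90, £100 (q = 4 of N = 9).
Shortfall ratios: (150−40)/150 = 0.7333; (150−60)/150 = 0.6000; (150−90)/150 = 0.4000; (150−100)/150 = 0.3333.
Raised to α = 1.5: 0.62799; 0.46476; 0.25298; 0.19245.
Sum = 1.538179; FGT(1.5) = 1.538179 / 9 = 0.1709.

0.1709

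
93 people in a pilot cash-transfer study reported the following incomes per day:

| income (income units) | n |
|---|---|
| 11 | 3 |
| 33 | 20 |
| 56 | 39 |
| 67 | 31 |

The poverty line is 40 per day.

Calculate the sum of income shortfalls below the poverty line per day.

227

Incomes under z: 3×11, 20×33 (q = 23 of N = 93).
Individual gaps: 3×(40−11) = 87; 20×(40−33) = 140.
Aggregate gap = 227.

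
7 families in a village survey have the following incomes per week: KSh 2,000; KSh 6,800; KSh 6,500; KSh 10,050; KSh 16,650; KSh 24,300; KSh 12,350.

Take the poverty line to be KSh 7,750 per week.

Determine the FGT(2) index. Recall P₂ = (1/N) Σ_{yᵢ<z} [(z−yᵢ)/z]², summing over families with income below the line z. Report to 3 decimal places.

Poor units: KSh 2,000, KSh 6,500, KSh 6,800 (q = 3 of N = 7).
Relative gaps: (7750−2000)/7750 = 0.7419; (7750−6500)/7750 = 0.1613; (7750−6800)/7750 = 0.1226.
Squared: 0.5505; 0.0260; 0.0150.
Sum = 0.591509; P₂ = 0.591509 / 7 = 0.085.

0.085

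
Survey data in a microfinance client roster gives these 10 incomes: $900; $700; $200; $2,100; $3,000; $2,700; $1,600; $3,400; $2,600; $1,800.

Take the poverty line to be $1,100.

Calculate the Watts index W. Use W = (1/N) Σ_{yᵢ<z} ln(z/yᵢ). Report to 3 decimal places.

0.236

Below the line: $200, $700, $900 (q = 3 of N = 10).
Log shortfalls: ln(1100/200) = 1.7047; ln(1100/700) = 0.4520; ln(1100/900) = 0.2007.
W = 2.357404 / 10 = 0.236.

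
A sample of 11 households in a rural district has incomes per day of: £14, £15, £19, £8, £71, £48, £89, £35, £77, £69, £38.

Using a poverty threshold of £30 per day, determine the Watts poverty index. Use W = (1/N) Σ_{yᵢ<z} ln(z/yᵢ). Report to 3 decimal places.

0.294

Poor units: £8, £14, £15, £19 (q = 4 of N = 11).
Log gaps: ln(30/8) = 1.3218; ln(30/14) = 0.7621; ln(30/15) = 0.6931; ln(30/19) = 0.4568.
W = 3.233801 / 11 = 0.294.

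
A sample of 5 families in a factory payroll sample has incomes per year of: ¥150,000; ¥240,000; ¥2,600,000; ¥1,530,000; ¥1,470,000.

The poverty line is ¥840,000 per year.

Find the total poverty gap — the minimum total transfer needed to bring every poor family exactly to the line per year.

¥1,290,000

Below z: ¥150,000, ¥240,000 (q = 2 of N = 5).
Individual gaps: 840000−150000 = 690000; 840000−240000 = 600000.
Aggregate gap = ¥1,290,000.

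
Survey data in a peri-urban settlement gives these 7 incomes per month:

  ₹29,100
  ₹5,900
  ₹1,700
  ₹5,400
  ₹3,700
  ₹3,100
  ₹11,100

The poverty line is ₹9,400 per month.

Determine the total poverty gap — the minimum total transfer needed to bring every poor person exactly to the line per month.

Below z: ₹1,700, ₹3,100, ₹3,700, ₹5,400, ₹5,900 (q = 5 of N = 7).
Individual gaps: 9400−1700 = 7700; 9400−3100 = 6300; 9400−3700 = 5700; 9400−5400 = 4000; 9400−5900 = 3500.
Aggregate gap = ₹27,200.

₹27,200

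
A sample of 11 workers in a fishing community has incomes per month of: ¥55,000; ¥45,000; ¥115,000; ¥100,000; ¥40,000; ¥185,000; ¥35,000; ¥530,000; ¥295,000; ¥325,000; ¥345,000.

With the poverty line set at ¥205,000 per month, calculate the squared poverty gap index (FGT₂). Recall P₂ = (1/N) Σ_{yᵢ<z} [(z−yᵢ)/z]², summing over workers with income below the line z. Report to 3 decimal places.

Below z: ¥35,000, ¥40,000, ¥45,000, ¥55,000, ¥100,000, ¥115,000, ¥185,000 (q = 7 of N = 11).
Gap ratios (z−y)/z: (205000−35000)/205000 = 0.8293; (205000−40000)/205000 = 0.8049; (205000−45000)/205000 = 0.7805; (205000−55000)/205000 = 0.7317; (205000−100000)/205000 = 0.5122; (205000−115000)/205000 = 0.4390; (205000−185000)/205000 = 0.0976.
Squared: 0.6877; 0.6478; 0.6092; 0.5354; 0.2623; 0.1927; 0.0095.
Sum = 2.944676; P₂ = 2.944676 / 11 = 0.268.

0.268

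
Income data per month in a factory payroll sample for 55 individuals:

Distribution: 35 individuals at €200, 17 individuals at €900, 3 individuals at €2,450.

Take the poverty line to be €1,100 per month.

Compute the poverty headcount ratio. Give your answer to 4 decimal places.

52 of the 55 individuals have income below €1,100.
H = 52/55 = 0.9455.

0.9455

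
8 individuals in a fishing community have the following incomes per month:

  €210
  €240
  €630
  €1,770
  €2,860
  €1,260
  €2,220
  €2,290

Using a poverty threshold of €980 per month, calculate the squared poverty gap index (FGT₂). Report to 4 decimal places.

Below z: €210, €240, €630 (q = 3 of N = 8).
Gap ratios (z−y)/z: (980−210)/980 = 0.7857; (980−240)/980 = 0.7551; (980−630)/980 = 0.3571.
Squared: 0.6173; 0.5702; 0.1276.
Sum = 1.315077; P₂ = 1.315077 / 8 = 0.1644.

0.1644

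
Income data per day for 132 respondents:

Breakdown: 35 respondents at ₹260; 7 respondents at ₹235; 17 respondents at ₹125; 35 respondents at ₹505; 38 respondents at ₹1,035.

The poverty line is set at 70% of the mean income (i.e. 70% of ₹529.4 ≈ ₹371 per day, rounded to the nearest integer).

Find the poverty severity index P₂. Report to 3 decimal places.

0.087

Below z: 17×₹125, 7×₹235, 35×₹260 (q = 59 of N = 132).
Gap ratios (z−y)/z: (371−125)/371 = 0.6631 (×17); (371−235)/371 = 0.3666 (×7); (371−260)/371 = 0.2992 (×35).
Squared: 0.4397 (×17); 0.1344 (×7); 0.0895 (×35).
Sum = 11.548005; P₂ = 11.548005 / 132 = 0.087.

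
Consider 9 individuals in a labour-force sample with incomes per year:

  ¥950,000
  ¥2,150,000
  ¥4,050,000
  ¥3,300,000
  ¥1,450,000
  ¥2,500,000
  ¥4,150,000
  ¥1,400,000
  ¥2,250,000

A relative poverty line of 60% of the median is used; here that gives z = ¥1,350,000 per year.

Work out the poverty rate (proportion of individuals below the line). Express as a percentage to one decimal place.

11.1%

1 of the 9 individuals have income below ¥1,350,000.
H = 1/9 = 11.1%.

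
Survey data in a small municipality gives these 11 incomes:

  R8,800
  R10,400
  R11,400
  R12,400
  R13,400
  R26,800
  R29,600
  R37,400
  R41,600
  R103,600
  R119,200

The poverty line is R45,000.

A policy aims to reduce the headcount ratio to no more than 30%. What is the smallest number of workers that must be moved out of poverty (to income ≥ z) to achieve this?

6

9 of the 11 workers are poor, so H = 9/11 = 0.818.
A headcount ratio of at most 30% allows at most ⌊0.30 × 11⌋ = 3 poor workers.
So at least 9 − 3 = 6 must be lifted.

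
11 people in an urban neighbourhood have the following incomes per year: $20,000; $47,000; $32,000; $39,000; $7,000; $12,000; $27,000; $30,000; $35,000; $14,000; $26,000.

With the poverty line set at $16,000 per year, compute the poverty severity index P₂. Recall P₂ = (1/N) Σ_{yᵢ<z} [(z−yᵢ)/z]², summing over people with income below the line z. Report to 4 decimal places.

Below z: $7,000, $12,000, $14,000 (q = 3 of N = 11).
Gap ratios (z−y)/z: (16000−7000)/16000 = 0.5625; (16000−12000)/16000 = 0.2500; (16000−14000)/16000 = 0.1250.
Squared: 0.3164; 0.0625; 0.0156.
Sum = 0.394531; P₂ = 0.394531 / 11 = 0.0359.

0.0359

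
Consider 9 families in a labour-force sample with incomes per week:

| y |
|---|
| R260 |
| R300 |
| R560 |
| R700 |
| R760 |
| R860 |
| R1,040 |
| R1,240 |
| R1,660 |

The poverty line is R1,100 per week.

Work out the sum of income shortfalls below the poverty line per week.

Below z: R260, R300, R560, R700, R760, R860, R1,040 (q = 7 of N = 9).
Individual gaps: 1100−260 = 840; 1100−300 = 800; 1100−560 = 540; 1100−700 = 400; 1100−760 = 340; 1100−860 = 240; 1100−1040 = 60.
Aggregate gap = R3,220.

R3,220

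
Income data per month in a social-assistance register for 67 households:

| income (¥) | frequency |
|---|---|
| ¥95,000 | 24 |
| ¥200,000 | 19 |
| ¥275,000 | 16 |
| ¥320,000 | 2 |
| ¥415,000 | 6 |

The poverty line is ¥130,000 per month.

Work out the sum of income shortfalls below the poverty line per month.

Incomes under z: 24×¥95,000 (q = 24 of N = 67).
Individual gaps: 24×(130000−95000) = 840000.
Aggregate gap = ¥840,000.

¥840,000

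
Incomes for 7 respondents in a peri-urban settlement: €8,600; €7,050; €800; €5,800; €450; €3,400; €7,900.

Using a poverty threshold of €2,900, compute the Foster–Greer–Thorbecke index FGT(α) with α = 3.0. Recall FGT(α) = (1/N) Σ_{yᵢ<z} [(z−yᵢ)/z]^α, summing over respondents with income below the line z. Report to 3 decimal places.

Incomes under z: €450, €800 (q = 2 of N = 7).
Gap ratios (z−y)/z: (2900−450)/2900 = 0.8448; (2900−800)/2900 = 0.7241.
Raised to α = 3.0: 0.60298; 0.37972.
Sum = 0.982702; FGT(3.0) = 0.982702 / 7 = 0.140.

0.140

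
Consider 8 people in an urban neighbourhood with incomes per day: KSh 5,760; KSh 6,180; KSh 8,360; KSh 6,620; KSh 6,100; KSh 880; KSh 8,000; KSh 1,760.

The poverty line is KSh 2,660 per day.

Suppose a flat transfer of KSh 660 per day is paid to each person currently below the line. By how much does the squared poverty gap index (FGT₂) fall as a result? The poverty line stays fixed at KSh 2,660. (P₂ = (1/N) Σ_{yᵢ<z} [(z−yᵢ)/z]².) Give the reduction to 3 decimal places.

Before: below the line — KSh 880, KSh 1,760; squared poverty gap index (FGT₂) = 0.07028.
After the KSh 660 transfer: below the line — KSh 1,540, KSh 2,420; squared poverty gap index (FGT₂) = 0.02318.
Reduction = 0.07028 − 0.02318 = 0.047.

0.047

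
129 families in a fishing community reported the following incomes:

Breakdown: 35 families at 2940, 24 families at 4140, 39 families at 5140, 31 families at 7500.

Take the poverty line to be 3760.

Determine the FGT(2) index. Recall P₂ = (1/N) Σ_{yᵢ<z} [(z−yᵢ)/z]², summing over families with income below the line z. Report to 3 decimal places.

0.013

Below the line: 35×2940 (q = 35 of N = 129).
Normalized shortfalls: (3760−2940)/3760 = 0.2181 (×35).
Squared: 0.0476 (×35).
Sum = 1.664639; P₂ = 1.664639 / 129 = 0.013.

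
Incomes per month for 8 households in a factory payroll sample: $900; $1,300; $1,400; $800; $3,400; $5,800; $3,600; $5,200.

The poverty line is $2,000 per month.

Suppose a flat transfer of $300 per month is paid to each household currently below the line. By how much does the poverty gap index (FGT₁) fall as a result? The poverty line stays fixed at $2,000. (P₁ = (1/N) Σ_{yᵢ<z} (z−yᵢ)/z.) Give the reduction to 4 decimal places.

Before: below the line — $800, $900, $1,300, $1,400; poverty gap index (FGT₁) = 0.225000.
After the $300 transfer: below the line — $1,100, $1,200, $1,600, $1,700; poverty gap index (FGT₁) = 0.150000.
Reduction = 0.225000 − 0.150000 = 0.0750.

0.0750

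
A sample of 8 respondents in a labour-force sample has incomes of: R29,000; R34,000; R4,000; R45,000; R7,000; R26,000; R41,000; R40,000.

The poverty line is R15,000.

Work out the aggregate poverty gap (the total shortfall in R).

R19,000

Poor units: R4,000, R7,000 (q = 2 of N = 8).
Individual gaps: 15000−4000 = 11000; 15000−7000 = 8000.
Aggregate gap = R19,000.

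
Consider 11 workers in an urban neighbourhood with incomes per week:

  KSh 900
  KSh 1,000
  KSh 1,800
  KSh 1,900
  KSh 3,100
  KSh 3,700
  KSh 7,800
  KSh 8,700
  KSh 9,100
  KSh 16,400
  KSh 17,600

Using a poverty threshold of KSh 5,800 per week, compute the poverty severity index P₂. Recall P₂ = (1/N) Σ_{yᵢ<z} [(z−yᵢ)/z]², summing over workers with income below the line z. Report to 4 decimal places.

Incomes under z: KSh 900, KSh 1,000, KSh 1,800, KSh 1,900, KSh 3,100, KSh 3,700 (q = 6 of N = 11).
Normalized shortfalls: (5800−900)/5800 = 0.8448; (5800−1000)/5800 = 0.8276; (5800−1800)/5800 = 0.6897; (5800−1900)/5800 = 0.6724; (5800−3100)/5800 = 0.4655; (5800−3700)/5800 = 0.3621.
Squared: 0.7137; 0.6849; 0.4756; 0.4521; 0.2167; 0.1311.
Sum = 2.674197; P₂ = 2.674197 / 11 = 0.2431.

0.2431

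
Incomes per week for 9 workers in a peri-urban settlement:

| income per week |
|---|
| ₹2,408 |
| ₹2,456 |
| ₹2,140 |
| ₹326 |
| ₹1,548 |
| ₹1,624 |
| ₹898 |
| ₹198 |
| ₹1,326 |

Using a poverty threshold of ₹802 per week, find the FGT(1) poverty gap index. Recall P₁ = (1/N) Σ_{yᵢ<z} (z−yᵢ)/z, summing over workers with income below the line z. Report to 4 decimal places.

Below z: ₹198, ₹326 (q = 2 of N = 9).
Relative gaps: (802−198)/802 = 0.7531; (802−326)/802 = 0.5935.
Σ = 1.346633. Dividing by the full population N = 9 gives P₁ = 0.1496.

0.1496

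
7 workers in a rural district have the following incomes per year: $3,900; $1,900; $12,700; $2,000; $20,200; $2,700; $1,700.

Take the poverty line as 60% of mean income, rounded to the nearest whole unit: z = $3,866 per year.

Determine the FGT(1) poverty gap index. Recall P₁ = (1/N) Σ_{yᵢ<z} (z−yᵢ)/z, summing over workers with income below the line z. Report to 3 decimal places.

0.265

Incomes under z: $1,700, $1,900, $2,000, $2,700 (q = 4 of N = 7).
Normalized shortfalls: (3866−1700)/3866 = 0.5603; (3866−1900)/3866 = 0.5085; (3866−2000)/3866 = 0.4827; (3866−2700)/3866 = 0.3016.
Σ = 1.853078. Dividing by the full population N = 7 gives P₁ = 0.265.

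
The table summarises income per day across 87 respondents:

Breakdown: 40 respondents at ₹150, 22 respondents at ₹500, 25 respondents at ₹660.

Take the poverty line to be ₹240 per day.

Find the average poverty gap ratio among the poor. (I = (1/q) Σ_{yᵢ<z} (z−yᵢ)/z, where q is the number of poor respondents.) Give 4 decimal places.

0.3750

Poor units: 40×₹150 (q = 40 of N = 87).
Shortfall ratios (z−y)/z: 0.3750 (×40); sum = 15.000000.
I averages over the q = 40 poor units only: 15.000000 / 40 = 0.3750.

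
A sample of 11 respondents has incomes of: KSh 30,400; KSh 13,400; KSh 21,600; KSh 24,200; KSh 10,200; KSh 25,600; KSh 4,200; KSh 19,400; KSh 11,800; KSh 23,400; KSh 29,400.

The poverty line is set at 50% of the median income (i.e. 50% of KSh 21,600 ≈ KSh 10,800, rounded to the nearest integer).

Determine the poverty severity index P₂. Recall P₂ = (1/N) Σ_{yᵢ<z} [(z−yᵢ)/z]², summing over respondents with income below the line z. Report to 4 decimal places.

0.0342

Below z: KSh 4,200, KSh 10,200 (q = 2 of N = 11).
Normalized shortfalls: (10800−4200)/10800 = 0.6111; (10800−10200)/10800 = 0.0556.
Squared: 0.3735; 0.0031.
Sum = 0.376543; P₂ = 0.376543 / 11 = 0.0342.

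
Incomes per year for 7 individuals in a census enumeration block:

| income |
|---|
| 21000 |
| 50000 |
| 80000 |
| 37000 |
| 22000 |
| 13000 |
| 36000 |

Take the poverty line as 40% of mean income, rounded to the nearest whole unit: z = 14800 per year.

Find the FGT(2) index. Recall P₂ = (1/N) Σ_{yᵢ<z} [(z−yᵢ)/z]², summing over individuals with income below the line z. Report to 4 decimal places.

0.0021

Poor units: 13000 (q = 1 of N = 7).
Shortfall ratios: (14800−13000)/14800 = 0.1216.
Squared: 0.0148.
Sum = 0.014792; P₂ = 0.014792 / 7 = 0.0021.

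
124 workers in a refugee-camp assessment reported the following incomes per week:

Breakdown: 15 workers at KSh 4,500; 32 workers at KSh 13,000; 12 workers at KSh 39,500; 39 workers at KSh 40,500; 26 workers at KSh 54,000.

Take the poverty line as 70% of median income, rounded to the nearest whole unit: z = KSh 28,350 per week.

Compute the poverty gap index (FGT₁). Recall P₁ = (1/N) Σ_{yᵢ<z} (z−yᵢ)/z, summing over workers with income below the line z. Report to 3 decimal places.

0.241

Below z: 15×KSh 4,500, 32×KSh 13,000 (q = 47 of N = 124).
Gap ratios (z−y)/z: (28350−4500)/28350 = 0.8413 (×15); (28350−13000)/28350 = 0.5414 (×32).
Sum of shortfalls = 29.945326; P₁ averages over all N: 29.945326 / 124 = 0.241.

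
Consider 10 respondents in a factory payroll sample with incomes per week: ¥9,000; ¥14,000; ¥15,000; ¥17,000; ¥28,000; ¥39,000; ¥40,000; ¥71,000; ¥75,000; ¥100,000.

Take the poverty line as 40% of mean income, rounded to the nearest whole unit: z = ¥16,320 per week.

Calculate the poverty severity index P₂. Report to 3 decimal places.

Below z: ¥9,000, ¥14,000, ¥15,000 (q = 3 of N = 10).
Shortfall ratios: (16320−9000)/16320 = 0.4485; (16320−14000)/16320 = 0.1422; (16320−15000)/16320 = 0.0809.
Squared: 0.2012; 0.0202; 0.0065.
Sum = 0.227929; P₂ = 0.227929 / 10 = 0.023.

0.023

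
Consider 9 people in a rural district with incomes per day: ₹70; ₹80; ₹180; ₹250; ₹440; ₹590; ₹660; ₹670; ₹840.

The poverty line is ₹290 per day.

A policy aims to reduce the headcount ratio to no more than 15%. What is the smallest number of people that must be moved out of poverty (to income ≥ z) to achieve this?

4 of the 9 people are poor, so H = 4/9 = 0.444.
A headcount ratio of at most 15% allows at most ⌊0.15 × 9⌋ = 1 poor people.
So at least 4 − 1 = 3 must be lifted.

3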